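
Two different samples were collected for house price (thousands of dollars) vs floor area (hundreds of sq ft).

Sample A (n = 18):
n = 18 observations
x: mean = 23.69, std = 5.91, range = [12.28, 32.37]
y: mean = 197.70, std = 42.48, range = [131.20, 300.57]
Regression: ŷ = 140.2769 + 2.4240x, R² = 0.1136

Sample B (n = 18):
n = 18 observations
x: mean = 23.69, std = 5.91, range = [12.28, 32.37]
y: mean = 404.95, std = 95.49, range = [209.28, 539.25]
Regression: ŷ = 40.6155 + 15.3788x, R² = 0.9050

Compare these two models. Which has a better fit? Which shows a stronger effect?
Model B has the better fit (R² = 0.9050 vs 0.1136). Model B shows the stronger effect (|β₁| = 15.3788 vs 2.4240).

Model Comparison:

Fit — compare R²:
- Model A: R² = 0.1136 → 11.36% of variance in house price explained
- Model B: R² = 0.9050 → 90.50% of variance in house price explained
- 0.9050 > 0.1136 → Model B has the better fit

Strength of effect — compare |β₁|:
- Model A: β₁ = 2.4240 → predicted house price rises 2.4240 thousand dollars per additional hundred sq ft of floor area
- Model B: β₁ = 15.3788 → predicted house price rises 15.3788 thousand dollars per additional hundred sq ft of floor area
- |2.4240| < |15.3788| → Model B shows the stronger marginal effect

Note: The two samples could reflect different populations, time periods, or measurement quality.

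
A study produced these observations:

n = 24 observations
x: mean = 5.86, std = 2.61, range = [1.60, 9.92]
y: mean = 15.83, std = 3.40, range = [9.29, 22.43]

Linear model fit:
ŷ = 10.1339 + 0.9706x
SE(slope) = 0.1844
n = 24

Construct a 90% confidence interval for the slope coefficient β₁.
The 90% CI for β₁ is (0.6540, 1.2872)

Confidence interval for the slope:

The 90% CI for β₁ is: β̂₁ ± t*(α/2, n-2) × SE(β̂₁)

Step 1: Find critical t-value
- Confidence level = 0.9
- Degrees of freedom = n - 2 = 24 - 2 = 22
- t*(α/2, 22) = 1.7171

Step 2: Calculate margin of error
Margin = 1.7171 × 0.1844 = 0.3166

Step 3: Construct interval
CI = 0.9706 ± 0.3166
CI = (0.6540, 1.2872)

Interpretation: We are 90% confident that the true slope β₁ lies between 0.6540 and 1.2872.
Both endpoints are positive, so the data support a genuinely positive slope at this confidence level.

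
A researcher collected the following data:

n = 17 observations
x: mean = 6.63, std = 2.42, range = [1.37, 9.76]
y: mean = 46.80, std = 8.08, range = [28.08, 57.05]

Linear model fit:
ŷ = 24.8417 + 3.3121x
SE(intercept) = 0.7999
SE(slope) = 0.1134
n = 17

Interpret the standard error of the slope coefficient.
SE(β̂₁) = 0.1134 is the estimated standard deviation of the slope estimate across repeated samples; relative to β̂₁ = 3.3121 that is 3.4%, a precise estimate.

What SE measures:
- The standard error quantifies the sampling variability of the coefficient estimate
- It is the estimated standard deviation of β̂₁ across hypothetical repeated samples of the same size
- Smaller SE → more precise estimate

Relative precision:
- SE / |β̂₁| = 0.1134 / 3.3121 = 3.4%
- Rule of thumb (under 20%: precise; 20% to under 50%: moderately precise; 50% or more: imprecise) → precise

Link to interval estimation: a confidence interval for β₁ is β̂₁ ± t* × 0.1134, so SE sets the half-width per unit of t*.

What drives SE(β̂₁): more residual scatter → larger SE.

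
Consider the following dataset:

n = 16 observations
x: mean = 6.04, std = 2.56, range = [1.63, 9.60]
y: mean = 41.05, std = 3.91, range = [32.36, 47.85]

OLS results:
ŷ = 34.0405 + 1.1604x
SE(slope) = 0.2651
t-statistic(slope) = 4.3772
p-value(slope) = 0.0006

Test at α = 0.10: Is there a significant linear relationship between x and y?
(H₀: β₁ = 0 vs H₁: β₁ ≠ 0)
p-value = 0.0006 < α = 0.10, so we reject H₀. The relationship is significant.

Hypothesis test for the slope coefficient:

H₀: β₁ = 0 (no linear relationship)
H₁: β₁ ≠ 0 (linear relationship exists)

Test statistic: t = β̂₁ / SE(β̂₁) = 1.1604 / 0.2651 = 4.3772

p = 0.0006: how often a slope estimate this far from 0 (in SE units) would arise by chance if β₁ were truly 0.

Decision rule: reject H₀ if p-value < α.
p-value = 0.0006 < α = 0.10 → reject H₀.

At α = 0.10 the data do provide convincing evidence of a nonzero slope.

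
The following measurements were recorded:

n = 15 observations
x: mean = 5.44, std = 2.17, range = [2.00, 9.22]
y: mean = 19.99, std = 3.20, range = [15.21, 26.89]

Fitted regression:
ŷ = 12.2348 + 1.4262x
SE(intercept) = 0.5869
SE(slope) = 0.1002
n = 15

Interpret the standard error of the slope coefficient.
SE(β̂₁) = 0.1002 is the estimated standard deviation of the slope estimate across repeated samples; relative to β̂₁ = 1.4262 that is 7.0%, a precise estimate.

What SE measures:
- The standard error quantifies the sampling variability of the coefficient estimate
- It is the estimated standard deviation of β̂₁ across hypothetical repeated samples of the same size
- Smaller SE → more precise estimate

Relative precision:
- SE / |β̂₁| = 0.1002 / 1.4262 = 7.0%
- Rule of thumb (under 20%: precise; 20% to under 50%: moderately precise; 50% or more: imprecise) → precise

Link to interval estimation: a confidence interval for β₁ is β̂₁ ± t* × 0.1002, so SE sets the half-width per unit of t*.

What drives SE(β̂₁): larger n (here n = 15) → smaller SE; more residual scatter → larger SE.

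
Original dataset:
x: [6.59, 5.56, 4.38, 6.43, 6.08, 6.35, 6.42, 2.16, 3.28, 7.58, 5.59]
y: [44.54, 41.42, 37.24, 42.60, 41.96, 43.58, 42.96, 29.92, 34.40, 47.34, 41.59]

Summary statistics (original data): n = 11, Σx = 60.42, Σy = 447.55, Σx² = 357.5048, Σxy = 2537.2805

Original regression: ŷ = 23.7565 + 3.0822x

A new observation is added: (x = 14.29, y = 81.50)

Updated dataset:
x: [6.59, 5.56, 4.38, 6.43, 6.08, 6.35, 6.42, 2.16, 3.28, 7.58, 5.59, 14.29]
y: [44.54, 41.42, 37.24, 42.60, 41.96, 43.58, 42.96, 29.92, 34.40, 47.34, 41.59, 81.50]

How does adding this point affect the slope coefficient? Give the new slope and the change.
The slope changes from 3.0822 to 4.2260 (change of +1.1438, or +37.1%).

The new point has HIGH LEVERAGE: x = 14.29 is far from the original mean x̄ = 60.42/11 ≈ 5.49 (original range [2.16, 7.58]).

Step 1: Update the sums with the new point (n goes from 11 to 12)
Σx  = 60.42 + 14.29 = 74.71
Σy  = 447.55 + 81.50 = 529.05
Σx² = 357.5048 + 14.29² = 357.5048 + 204.2041 = 561.7089
Σxy = 2537.2805 + 14.29×81.50 = 2537.2805 + 1164.6350 = 3701.9155

Step 2: Recompute the slope with b₁ = (nΣxy − ΣxΣy) / (nΣx² − (Σx)²)
Numerator   = 12×3701.9155 − 74.71×529.05 = 44422.9860 − 39525.3255 = 4897.6605
Denominator = 12×561.7089 − 74.71² = 6740.5068 − 5581.5841 = 1158.9227
b₁(new) = 4897.6605 / 1158.9227 = 4.2260

(Same formula on the original sums: (11×2537.2805 − 60.42×447.55) / (11×357.5048 − 60.42²) = 869.1145 / 281.9764 = 3.0822, matching the given fit.)

Step 3: Change in slope
Δβ₁ = 4.2260 − 3.0822 = +1.1438
Relative change = +1.1438 / 3.0822 × 100% = +37.1%
→ the slope increases when the point is added.

Because the point sits above the extension of the original line at a high-leverage x, it tilts the fit up.
In practice: check such a point for data-entry or measurement error.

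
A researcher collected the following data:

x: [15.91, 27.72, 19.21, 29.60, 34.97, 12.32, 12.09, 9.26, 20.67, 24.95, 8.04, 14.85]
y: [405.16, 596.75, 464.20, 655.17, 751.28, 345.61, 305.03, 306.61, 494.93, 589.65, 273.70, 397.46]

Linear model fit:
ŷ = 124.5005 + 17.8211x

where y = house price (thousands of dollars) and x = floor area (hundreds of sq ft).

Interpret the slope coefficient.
On average, house price is about 17.8211 thousand dollars higher for every extra hundred sq ft of floor area.

β₁ = 17.8211 is the change in predicted house price (thousand dollars) per additional hundred sq ft of floor area.

Interpretation:
- Floor area up by 1 hundred sq ft → predicted house price increases by 17.8211 thousand dollars
- The effect is assumed constant over the observed range of x (linearity)
- The slope describes association in these data, not necessarily a causal effect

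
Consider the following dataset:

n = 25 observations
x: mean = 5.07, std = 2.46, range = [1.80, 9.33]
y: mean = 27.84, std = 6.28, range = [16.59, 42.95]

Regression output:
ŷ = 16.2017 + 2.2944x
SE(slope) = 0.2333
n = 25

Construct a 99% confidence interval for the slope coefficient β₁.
The 99% CI for β₁ is (1.6395, 2.9493)

Confidence interval for the slope:

The 99% CI for β₁ is: β̂₁ ± t*(α/2, n-2) × SE(β̂₁)

Step 1: Find critical t-value
- Confidence level = 0.99
- Degrees of freedom = n - 2 = 25 - 2 = 23
- t*(α/2, 23) = 2.8073

Step 2: Calculate margin of error
Margin = 2.8073 × 0.2333 = 0.6549

Step 3: Construct interval
CI = 2.2944 ± 0.6549
CI = (1.6395, 2.9493)

Interpretation: We are 99% confident that the true slope β₁ lies between 1.6395 and 2.9493.
The interval does not include 0, suggesting a significant linear relationship.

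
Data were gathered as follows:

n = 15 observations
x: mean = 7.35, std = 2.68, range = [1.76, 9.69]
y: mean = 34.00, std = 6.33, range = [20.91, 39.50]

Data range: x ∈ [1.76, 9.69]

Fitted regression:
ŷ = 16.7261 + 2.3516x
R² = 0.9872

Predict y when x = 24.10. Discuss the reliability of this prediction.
ŷ = 73.3997 (extrapolation — x = 24.10 lies outside [1.76, 9.69], so reliability is low).

Prediction calculation:
ŷ = 16.7261 + 2.3516 × 24.10
ŷ = 73.3997

Reliability:
- Data range: x ∈ [1.76, 9.69]
- Prediction point: x = 24.10 is 14.41 units above the observed range → this is EXTRAPOLATION, not interpolation

Why that matters here:
- R² describes fit only over the sampled x values; it says nothing about behaviour beyond them
- Real relationships often flatten, saturate, or turn nonlinear at extremes
- The linear relationship may not hold outside the observed range

A defensible statement: 'if the linear trend continued to x = 24.10, y would be about 73.3997' — the premise is untested.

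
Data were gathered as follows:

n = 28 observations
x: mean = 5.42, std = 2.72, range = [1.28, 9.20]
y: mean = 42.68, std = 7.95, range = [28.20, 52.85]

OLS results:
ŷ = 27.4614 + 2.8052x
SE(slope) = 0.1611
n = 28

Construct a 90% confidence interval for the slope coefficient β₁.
The 90% CI for β₁ is (2.5304, 3.0800)

Confidence interval for the slope:

The 90% CI for β₁ is: β̂₁ ± t*(α/2, n-2) × SE(β̂₁)

Step 1: Find critical t-value
- Confidence level = 0.9
- Degrees of freedom = n - 2 = 28 - 2 = 26
- t*(α/2, 26) = 1.7056

Step 2: Calculate margin of error
Margin = 1.7056 × 0.1611 = 0.2748

Step 3: Construct interval
CI = 2.8052 ± 0.2748
CI = (2.5304, 3.0800)

Interpretation: each one-unit increase in x is associated with a change in mean y of between 2.5304 and 3.0800, with 90% confidence.
The interval does not include 0, suggesting a significant linear relationship.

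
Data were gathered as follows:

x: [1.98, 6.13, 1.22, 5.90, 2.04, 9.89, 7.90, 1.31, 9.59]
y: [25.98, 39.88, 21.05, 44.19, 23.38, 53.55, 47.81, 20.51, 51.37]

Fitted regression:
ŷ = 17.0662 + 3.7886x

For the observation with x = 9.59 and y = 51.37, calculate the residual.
Residual = -2.0289

The residual is the difference between the actual value and the predicted value:

Residual = y - ŷ

Step 1: Calculate predicted value
ŷ = 17.0662 + 3.7886 × 9.59
ŷ = 53.3989

Step 2: Calculate residual
Residual = 51.37 - 53.3989
Residual = -2.0289

Sign check: y < ŷ, so the point is below the line and the fit overestimates here.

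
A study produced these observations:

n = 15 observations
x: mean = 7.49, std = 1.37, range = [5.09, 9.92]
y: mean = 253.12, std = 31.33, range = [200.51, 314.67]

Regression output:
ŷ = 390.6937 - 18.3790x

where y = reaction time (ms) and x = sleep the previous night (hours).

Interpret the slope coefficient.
An increase of one hour in sleep is associated with a 18.3790 ms decrease in predicted reaction time.

The slope coefficient β₁ = -18.3790 represents the marginal effect of sleep on reaction time.

Interpretation:
- Sleep up by 1 hour → predicted reaction time decreases by 18.3790 ms
- The effect is assumed constant over the observed range of x (linearity)

The intercept β₀ = 390.6937 is the predicted reaction time when sleep = 0; since the smallest observed x is 5.09, this is an extrapolation and mainly anchors the line.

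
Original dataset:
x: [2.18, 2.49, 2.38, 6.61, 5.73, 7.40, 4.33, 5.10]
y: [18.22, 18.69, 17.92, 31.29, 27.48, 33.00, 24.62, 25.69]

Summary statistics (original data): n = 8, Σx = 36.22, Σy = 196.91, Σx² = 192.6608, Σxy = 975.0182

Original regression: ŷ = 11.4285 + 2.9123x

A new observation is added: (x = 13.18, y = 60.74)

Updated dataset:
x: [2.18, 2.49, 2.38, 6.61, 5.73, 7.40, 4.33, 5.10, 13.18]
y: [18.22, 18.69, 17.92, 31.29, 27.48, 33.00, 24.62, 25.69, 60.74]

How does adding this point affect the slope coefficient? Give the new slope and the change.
The slope changes from 2.9123 to 3.7949 (change of +0.8826, or +30.3%).

The new point has HIGH LEVERAGE: x = 13.18 is far from the original mean x̄ = 36.22/8 ≈ 4.53 (original range [2.18, 7.40]).

Step 1: Update the sums with the new point (n goes from 8 to 9)
Σx  = 36.22 + 13.18 = 49.40
Σy  = 196.91 + 60.74 = 257.65
Σx² = 192.6608 + 13.18² = 192.6608 + 173.7124 = 366.3732
Σxy = 975.0182 + 13.18×60.74 = 975.0182 + 800.5532 = 1775.5714

Step 2: Recompute the slope with b₁ = (nΣxy − ΣxΣy) / (nΣx² − (Σx)²)
Numerator   = 9×1775.5714 − 49.40×257.65 = 15980.1426 − 12727.9100 = 3252.2326
Denominator = 9×366.3732 − 49.40² = 3297.3588 − 2440.3600 = 856.9988
b₁(new) = 3252.2326 / 856.9988 = 3.7949

(Same formula on the original sums: (8×975.0182 − 36.22×196.91) / (8×192.6608 − 36.22²) = 668.0654 / 229.3980 = 2.9123, matching the given fit.)

Step 3: Change in slope
Δβ₁ = 3.7949 − 2.9123 = +0.8826
Relative change = +0.8826 / 2.9123 × 100% = +30.3%
→ the slope increases when the point is added.

Because the point sits above the extension of the original line at a high-leverage x, it tilts the fit up.
In practice: investigate whether it comes from the same population as the rest of the sample; refit with and without it and report both if conclusions differ.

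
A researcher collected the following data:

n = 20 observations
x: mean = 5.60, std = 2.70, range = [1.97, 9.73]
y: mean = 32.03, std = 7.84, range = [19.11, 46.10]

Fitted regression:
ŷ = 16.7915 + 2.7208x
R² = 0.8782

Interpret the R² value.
About 87.82% of the variability in y is accounted for by the regression on x (R² = 0.8782) — a strong linear fit.

The coefficient of determination R² is the fraction of the total variation in y that the fitted line accounts for.

Here R² = 0.8782:
- Explained: 87.82% of the variation in y
- Unexplained (residual): 100% − 87.82% = 12.18%
- Rule of thumb (below 0.3 weak; 0.3 to below 0.7 moderate; 0.7 and above strong) → strong

Note: R² never decreases when predictors are added, so it should not be used alone to compare models of different size.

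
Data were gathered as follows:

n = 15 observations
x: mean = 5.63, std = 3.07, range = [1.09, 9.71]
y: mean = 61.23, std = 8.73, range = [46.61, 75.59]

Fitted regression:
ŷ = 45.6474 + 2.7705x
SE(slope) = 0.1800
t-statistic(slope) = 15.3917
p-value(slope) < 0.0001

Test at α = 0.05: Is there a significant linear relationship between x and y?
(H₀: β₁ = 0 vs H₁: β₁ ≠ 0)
Reject H₀: p-value < 0.0001 < α = 0.05. The linear relationship is significant at the 5% level.

Hypothesis test for the slope coefficient:

H₀: β₁ = 0 (no linear relationship)
H₁: β₁ ≠ 0 (linear relationship exists)

Test statistic: t = β̂₁ / SE(β̂₁) = 2.7705 / 0.1800 = 15.3917

p < 0.0001: how often a slope estimate this far from 0 (in SE units) would arise by chance if β₁ were truly 0.

Decision rule: reject H₀ if p-value < α.
p-value < 0.0001 < α = 0.05 → reject H₀.

Conclusion: the linear association between x and y is significant at the 5% level.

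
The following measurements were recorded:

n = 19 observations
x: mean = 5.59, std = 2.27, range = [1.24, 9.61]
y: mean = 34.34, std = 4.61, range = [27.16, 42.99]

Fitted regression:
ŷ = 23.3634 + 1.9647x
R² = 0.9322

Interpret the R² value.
The model explains 93.22% of the variance in y (R² = 0.9322), leaving 6.78% unexplained; the fit is strong.

The coefficient of determination R² is the fraction of the total variation in y that the fitted line accounts for.

Here R² = 0.9322:
- Explained: 93.22% of the variation in y
- Unexplained (residual): 100% − 93.22% = 6.78%
- Rule of thumb (below 0.3 weak; 0.3 to below 0.7 moderate; 0.7 and above strong) → strong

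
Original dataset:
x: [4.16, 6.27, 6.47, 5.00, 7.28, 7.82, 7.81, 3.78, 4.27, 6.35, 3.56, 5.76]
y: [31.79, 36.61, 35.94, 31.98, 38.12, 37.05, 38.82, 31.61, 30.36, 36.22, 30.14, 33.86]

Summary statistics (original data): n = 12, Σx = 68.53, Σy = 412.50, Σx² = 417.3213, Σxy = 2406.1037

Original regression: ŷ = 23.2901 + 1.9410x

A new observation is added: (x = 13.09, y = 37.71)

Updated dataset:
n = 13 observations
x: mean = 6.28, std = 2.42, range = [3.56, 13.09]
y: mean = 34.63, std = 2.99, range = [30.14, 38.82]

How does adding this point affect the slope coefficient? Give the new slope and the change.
Adding the point moves β₁ from 1.9410 to 0.9591, i.e. it decreases by 0.9819 (-50.6%).

The new point has HIGH LEVERAGE: x = 13.09 is far from the original mean x̄ = 68.53/12 ≈ 5.71 (original range [3.56, 7.82]).

Step 1: Update the sums with the new point (n goes from 12 to 13)
Σx  = 68.53 + 13.09 = 81.62
Σy  = 412.50 + 37.71 = 450.21
Σx² = 417.3213 + 13.09² = 417.3213 + 171.3481 = 588.6694
Σxy = 2406.1037 + 13.09×37.71 = 2406.1037 + 493.6239 = 2899.7276

Step 2: Recompute the slope with b₁ = (nΣxy − ΣxΣy) / (nΣx² − (Σx)²)
Numerator   = 13×2899.7276 − 81.62×450.21 = 37696.4588 − 36746.1402 = 950.3186
Denominator = 13×588.6694 − 81.62² = 7652.7022 − 6661.8244 = 990.8778
b₁(new) = 950.3186 / 990.8778 = 0.9591

(Same formula on the original sums: (12×2406.1037 − 68.53×412.50) / (12×417.3213 − 68.53²) = 604.6194 / 311.4947 = 1.9410, matching the given fit.)

Step 3: Change in slope
Δβ₁ = 0.9591 − 1.9410 = -0.9819
Relative change = -0.9819 / 1.9410 × 100% = -50.6%
→ the slope decreases when the point is added.

Because the point sits below the extension of the original line at a high-leverage x, it tilts the fit down.
In practice: investigate whether it comes from the same population as the rest of the sample.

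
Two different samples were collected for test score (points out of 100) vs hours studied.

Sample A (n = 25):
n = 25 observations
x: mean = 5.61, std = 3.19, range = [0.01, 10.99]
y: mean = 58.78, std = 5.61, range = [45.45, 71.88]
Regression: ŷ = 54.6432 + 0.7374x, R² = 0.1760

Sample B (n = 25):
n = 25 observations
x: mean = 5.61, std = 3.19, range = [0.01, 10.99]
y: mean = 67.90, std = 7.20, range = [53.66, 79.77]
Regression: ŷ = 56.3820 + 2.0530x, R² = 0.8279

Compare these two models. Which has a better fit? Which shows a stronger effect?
Model B has the better fit (R² = 0.8279 vs 0.1760). Model B shows the stronger effect (|β₁| = 2.0530 vs 0.7374).

Model Comparison:

Which explains more variance? (R²)
- Model A: R² = 0.1760 → 17.60% of variance in test score explained
- Model B: R² = 0.8279 → 82.79% of variance in test score explained
- 0.8279 > 0.1760 → Model B has the better fit

Which has the larger per-hour effect? (|β₁|)
- Model A: β₁ = 0.7374 → predicted test score rises 0.7374 points per additional hour of study time
- Model B: β₁ = 2.0530 → predicted test score rises 2.0530 points per additional hour of study time
- |0.7374| < |2.0530| → Model B shows the stronger marginal effect

Notes:
- A steeper slope doesn't make a better model if the scatter around the line is large.
- A better fit (higher R²) doesn't necessarily mean a more important relationship.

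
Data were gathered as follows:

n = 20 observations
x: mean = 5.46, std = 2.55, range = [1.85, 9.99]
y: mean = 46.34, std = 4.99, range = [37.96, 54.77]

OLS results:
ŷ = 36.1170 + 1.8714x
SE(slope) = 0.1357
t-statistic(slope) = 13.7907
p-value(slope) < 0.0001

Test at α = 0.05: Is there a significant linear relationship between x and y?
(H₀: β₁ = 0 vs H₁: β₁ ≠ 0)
Reject H₀: p-value < 0.0001 < α = 0.05. The linear relationship is significant at the 5% level.

Hypothesis test for the slope coefficient:

H₀: β₁ = 0 (no linear relationship)
H₁: β₁ ≠ 0 (linear relationship exists)

Test statistic: t = β̂₁ / SE(β̂₁) = 1.8714 / 0.1357 = 13.7907

With df = 18, the two-sided p-value for |t| = 13.7907 is <0.0001.

Decision rule: reject H₀ if p-value < α.
p-value < 0.0001 < α = 0.05 → reject H₀.

Conclusion: the linear association between x and y is significant at the 5% level.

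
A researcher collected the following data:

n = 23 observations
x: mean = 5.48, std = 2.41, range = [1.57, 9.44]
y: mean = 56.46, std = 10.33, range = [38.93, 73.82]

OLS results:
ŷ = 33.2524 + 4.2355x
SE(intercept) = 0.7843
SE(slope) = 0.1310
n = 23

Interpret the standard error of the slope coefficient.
SE(β̂₁) = 0.1310 is the estimated standard deviation of the slope estimate across repeated samples; relative to β̂₁ = 4.2355 that is 3.1%, a precise estimate.

What SE measures:
- The standard error quantifies the sampling variability of the coefficient estimate
- It is the estimated standard deviation of β̂₁ across hypothetical repeated samples of the same size
- Smaller SE → more precise estimate

Relative precision:
- SE / |β̂₁| = 0.1310 / 4.2355 = 3.1%
- Rule of thumb (under 20%: precise; 20% to under 50%: moderately precise; 50% or more: imprecise) → precise

Rough 95% range (±2 SE): 4.2355 ± 0.2620 → (3.9735, 4.4975).

What drives SE(β̂₁): larger n (here n = 23) → smaller SE; wider spread of x values → smaller SE; more residual scatter → larger SE.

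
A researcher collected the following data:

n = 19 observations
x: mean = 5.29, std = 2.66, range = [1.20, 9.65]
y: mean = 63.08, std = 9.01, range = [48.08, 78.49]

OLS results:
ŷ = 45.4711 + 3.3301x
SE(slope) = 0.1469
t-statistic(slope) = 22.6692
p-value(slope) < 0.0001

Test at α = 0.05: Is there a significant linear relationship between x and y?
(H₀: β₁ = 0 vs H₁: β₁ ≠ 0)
Since p-value < 0.0001 < α = 0.05, reject H₀ — the slope is significantly different from 0.

Hypothesis test for the slope coefficient:

H₀: β₁ = 0 (no linear relationship)
H₁: β₁ ≠ 0 (linear relationship exists)

Test statistic: t = β̂₁ / SE(β̂₁) = 3.3301 / 0.1469 = 22.6692

The p-value (<0.0001) is the probability, under H₀, of a t-statistic at least as extreme as |t| = 22.6692 (two-sided, df = n − 2 = 17).

Decision rule: reject H₀ if p-value < α.
p-value < 0.0001 < α = 0.05 → reject H₀.

Conclusion: the linear association between x and y is significant at the 5% level.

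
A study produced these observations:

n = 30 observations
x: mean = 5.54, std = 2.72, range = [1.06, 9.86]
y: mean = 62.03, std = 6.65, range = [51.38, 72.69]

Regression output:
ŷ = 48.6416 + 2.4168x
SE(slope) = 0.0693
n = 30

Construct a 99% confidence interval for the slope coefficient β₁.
The 99% CI for β₁ is (2.2253, 2.6083)

Confidence interval for the slope:

The 99% CI for β₁ is: β̂₁ ± t*(α/2, n-2) × SE(β̂₁)

Step 1: Find critical t-value
- Confidence level = 0.99
- Degrees of freedom = n - 2 = 30 - 2 = 28
- t*(α/2, 28) = 2.7633

Step 2: Calculate margin of error
Margin = 2.7633 × 0.0693 = 0.1915

Step 3: Construct interval
CI = 2.4168 ± 0.1915
CI = (2.2253, 2.6083)

Interpretation: each one-unit increase in x is associated with a change in mean y of between 2.2253 and 2.6083, with 99% confidence.
Since 0 is outside the interval, a two-sided test at α = 0.01 would reject H₀: β₁ = 0.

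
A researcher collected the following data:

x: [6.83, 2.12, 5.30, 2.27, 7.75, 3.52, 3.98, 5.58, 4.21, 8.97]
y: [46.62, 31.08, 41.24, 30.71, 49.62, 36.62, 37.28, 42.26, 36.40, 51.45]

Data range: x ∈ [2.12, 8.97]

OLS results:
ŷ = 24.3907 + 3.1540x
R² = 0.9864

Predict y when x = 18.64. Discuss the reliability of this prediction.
ŷ = 83.1813 (extrapolation — x = 18.64 lies outside [2.12, 8.97], so reliability is low).

Prediction calculation:
ŷ = 24.3907 + 3.1540 × 18.64
ŷ = 83.1813

Reliability:
- Data range: x ∈ [2.12, 8.97]
- Prediction point: x = 18.64 is 9.67 units above the observed range → this is EXTRAPOLATION, not interpolation

Why that matters here:
- R² describes fit only over the sampled x values; it says nothing about behaviour beyond them
- There are no observations near this x to validate the fitted line there

Report the number if required, but flag clearly that it is an extrapolation.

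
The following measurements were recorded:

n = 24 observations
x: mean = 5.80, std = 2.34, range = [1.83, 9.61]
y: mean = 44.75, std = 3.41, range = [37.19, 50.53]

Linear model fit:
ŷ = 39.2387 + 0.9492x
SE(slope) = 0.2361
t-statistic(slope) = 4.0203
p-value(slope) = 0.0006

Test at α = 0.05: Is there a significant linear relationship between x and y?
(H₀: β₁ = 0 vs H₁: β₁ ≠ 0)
p-value = 0.0006 < α = 0.05, so we reject H₀. The relationship is significant.

Hypothesis test for the slope coefficient:

H₀: β₁ = 0 (no linear relationship)
H₁: β₁ ≠ 0 (linear relationship exists)

Test statistic: t = β̂₁ / SE(β̂₁) = 0.9492 / 0.2361 = 4.0203

The p-value (0.0006) is the probability, under H₀, of a t-statistic at least as extreme as |t| = 4.0203 (two-sided, df = n − 2 = 22).

Decision rule: reject H₀ if p-value < α.
p-value = 0.0006 < α = 0.05 → reject H₀.

There is sufficient evidence at the 5% significance level to conclude that a linear relationship exists between x and y.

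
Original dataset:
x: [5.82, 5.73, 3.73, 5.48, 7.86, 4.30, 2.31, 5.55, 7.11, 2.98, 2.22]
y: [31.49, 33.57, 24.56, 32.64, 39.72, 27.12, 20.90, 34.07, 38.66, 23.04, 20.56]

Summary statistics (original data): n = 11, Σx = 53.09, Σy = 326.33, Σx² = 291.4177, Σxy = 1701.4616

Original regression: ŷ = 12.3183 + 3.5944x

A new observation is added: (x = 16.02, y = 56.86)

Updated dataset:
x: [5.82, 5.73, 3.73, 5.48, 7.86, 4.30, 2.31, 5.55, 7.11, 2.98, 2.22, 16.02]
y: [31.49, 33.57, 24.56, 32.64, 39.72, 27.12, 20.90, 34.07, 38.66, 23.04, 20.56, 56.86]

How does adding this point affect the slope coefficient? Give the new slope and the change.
New slope β₁ = 2.7026 versus 3.5944 before: a change of -0.8918 (-24.8%).

x = 16.02 lies well outside the original x-range [2.22, 7.86] (x̄ ≈ 4.83), so this observation has high leverage and can move the slope substantially.

Step 1: Update the sums with the new point (n goes from 11 to 12)
Σx  = 53.09 + 16.02 = 69.11
Σy  = 326.33 + 56.86 = 383.19
Σx² = 291.4177 + 16.02² = 291.4177 + 256.6404 = 548.0581
Σxy = 1701.4616 + 16.02×56.86 = 1701.4616 + 910.8972 = 2612.3588

Step 2: Recompute the slope with b₁ = (nΣxy − ΣxΣy) / (nΣx² − (Σx)²)
Numerator   = 12×2612.3588 − 69.11×383.19 = 31348.3056 − 26482.2609 = 4866.0447
Denominator = 12×548.0581 − 69.11² = 6576.6972 − 4776.1921 = 1800.5051
b₁(new) = 4866.0447 / 1800.5051 = 2.7026

(Same formula on the original sums: (11×1701.4616 − 53.09×326.33) / (11×291.4177 − 53.09²) = 1391.2179 / 387.0466 = 3.5944, matching the given fit.)

Step 3: Change in slope
Δβ₁ = 2.7026 − 3.5944 = -0.8918
Relative change = -0.8918 / 3.5944 × 100% = -24.8%
→ the slope decreases when the point is added.

A high-leverage point only changes the slope if it is off the original line; here y = 56.86 is below the original trend, so the slope decreases.
In practice: investigate whether it comes from the same population as the rest of the sample; examine leverage (hᵢ) and Cook's distance rather than deleting it automatically.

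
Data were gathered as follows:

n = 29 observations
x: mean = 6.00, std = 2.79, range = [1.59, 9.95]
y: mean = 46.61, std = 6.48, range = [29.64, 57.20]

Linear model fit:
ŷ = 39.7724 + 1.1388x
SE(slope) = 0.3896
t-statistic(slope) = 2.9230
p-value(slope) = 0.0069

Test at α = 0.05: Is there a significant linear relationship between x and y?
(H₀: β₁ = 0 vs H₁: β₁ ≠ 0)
Reject H₀: p-value = 0.0069 < α = 0.05. The linear relationship is significant at the 5% level.

Hypothesis test for the slope coefficient:

H₀: β₁ = 0 (no linear relationship)
H₁: β₁ ≠ 0 (linear relationship exists)

Test statistic: t = β̂₁ / SE(β̂₁) = 1.1388 / 0.3896 = 2.9230

The p-value (0.0069) is the probability, under H₀, of a t-statistic at least as extreme as |t| = 2.9230 (two-sided, df = n − 2 = 27).

Decision rule: reject H₀ if p-value < α.
p-value = 0.0069 < α = 0.05 → reject H₀.

At α = 0.05 the data do provide convincing evidence of a nonzero slope.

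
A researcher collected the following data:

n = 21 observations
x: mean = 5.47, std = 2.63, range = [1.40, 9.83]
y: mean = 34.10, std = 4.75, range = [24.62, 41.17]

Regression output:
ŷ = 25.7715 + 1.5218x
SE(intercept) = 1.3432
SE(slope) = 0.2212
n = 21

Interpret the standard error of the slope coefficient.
The slope 1.5218 is pinned down to within about ±0.2212 (one SE) by these data — relative uncertainty 14.5%, i.e. precise.

SE(β̂₁) = s / √Sxx, where s is the residual standard deviation and Sxx = Σ(x − x̄)². It is the yardstick for how far β̂₁ = 1.5218 could plausibly be from the true slope.

Relative precision:
- SE / |β̂₁| = 0.2212 / 1.5218 = 14.5%
- Rule of thumb (under 20%: precise; 20% to under 50%: moderately precise; 50% or more: imprecise) → precise

Rough 95% range (±2 SE): 1.5218 ± 0.4424 → (1.0794, 1.9642).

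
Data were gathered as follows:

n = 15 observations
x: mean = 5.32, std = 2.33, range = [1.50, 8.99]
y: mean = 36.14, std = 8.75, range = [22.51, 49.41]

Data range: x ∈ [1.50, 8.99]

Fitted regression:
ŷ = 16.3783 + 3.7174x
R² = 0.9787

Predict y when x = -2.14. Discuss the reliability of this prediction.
ŷ = 8.4231, but this is extrapolation (below the data range [1.50, 8.99]) and may be unreliable.

Prediction calculation:
ŷ = 16.3783 + 3.7174 × (-2.14)
ŷ = 8.4231

Reliability:
- Data range: x ∈ [1.50, 8.99]
- Prediction point: x = -2.14 is 3.64 units below the observed range → this is EXTRAPOLATION, not interpolation

Why that matters here:
- The standard error of prediction grows with (x − x̄)², and x = -2.14 is far from x̄ = 5.32
- Real relationships often flatten, saturate, or turn nonlinear at extremes
- There are no observations near this x to validate the fitted line there

A defensible statement: 'if the linear trend continued to x = -2.14, y would be about 8.4231' — the premise is untested.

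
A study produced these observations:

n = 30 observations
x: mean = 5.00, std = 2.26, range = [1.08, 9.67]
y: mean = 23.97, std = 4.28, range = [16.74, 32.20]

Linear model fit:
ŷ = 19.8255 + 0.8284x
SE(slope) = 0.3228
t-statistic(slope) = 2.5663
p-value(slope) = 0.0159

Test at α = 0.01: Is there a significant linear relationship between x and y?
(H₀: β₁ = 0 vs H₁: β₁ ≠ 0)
p-value = 0.0159 ≥ α = 0.01, so we fail to reject H₀. The relationship is not significant.

Hypothesis test for the slope coefficient:

H₀: β₁ = 0 (no linear relationship)
H₁: β₁ ≠ 0 (linear relationship exists)

Test statistic: t = β̂₁ / SE(β̂₁) = 0.8284 / 0.3228 = 2.5663

The p-value (0.0159) is the probability, under H₀, of a t-statistic at least as extreme as |t| = 2.5663 (two-sided, df = n − 2 = 28).

Decision rule: reject H₀ if p-value < α.
p-value = 0.0159 ≥ α = 0.01 → fail to reject H₀.

There is not sufficient evidence at the 1% significance level to conclude that a linear relationship exists between x and y.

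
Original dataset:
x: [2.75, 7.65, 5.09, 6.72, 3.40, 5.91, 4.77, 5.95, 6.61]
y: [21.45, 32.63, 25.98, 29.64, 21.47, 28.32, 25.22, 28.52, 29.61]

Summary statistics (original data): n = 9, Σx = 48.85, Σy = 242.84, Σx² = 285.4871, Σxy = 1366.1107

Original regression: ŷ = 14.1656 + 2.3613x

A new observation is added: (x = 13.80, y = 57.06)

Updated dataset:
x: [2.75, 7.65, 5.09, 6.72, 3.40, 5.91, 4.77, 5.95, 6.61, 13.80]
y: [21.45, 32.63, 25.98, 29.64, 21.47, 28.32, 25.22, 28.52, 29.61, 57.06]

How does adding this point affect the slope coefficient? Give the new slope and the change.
The slope changes from 2.3613 to 3.2924 (change of +0.9311, or +39.4%).

x = 13.80 lies well outside the original x-range [2.75, 7.65] (x̄ ≈ 5.43), so this observation has high leverage and can move the slope substantially.

Step 1: Update the sums with the new point (n goes from 9 to 10)
Σx  = 48.85 + 13.80 = 62.65
Σy  = 242.84 + 57.06 = 299.90
Σx² = 285.4871 + 13.80² = 285.4871 + 190.4400 = 475.9271
Σxy = 1366.1107 + 13.80×57.06 = 1366.1107 + 787.4280 = 2153.5387

Step 2: Recompute the slope with b₁ = (nΣxy − ΣxΣy) / (nΣx² − (Σx)²)
Numerator   = 10×2153.5387 − 62.65×299.90 = 21535.3870 − 18788.7350 = 2746.6520
Denominator = 10×475.9271 − 62.65² = 4759.2710 − 3925.0225 = 834.2485
b₁(new) = 2746.6520 / 834.2485 = 3.2924

(Same formula on the original sums: (9×1366.1107 − 48.85×242.84) / (9×285.4871 − 48.85²) = 432.2623 / 183.0614 = 2.3613, matching the given fit.)

Step 3: Change in slope
Δβ₁ = 3.2924 − 2.3613 = +0.9311
Relative change = +0.9311 / 2.3613 × 100% = +39.4%
→ the slope increases when the point is added.

Because the point sits above the extension of the original line at a high-leverage x, it tilts the fit up.
In practice: investigate whether it comes from the same population as the rest of the sample.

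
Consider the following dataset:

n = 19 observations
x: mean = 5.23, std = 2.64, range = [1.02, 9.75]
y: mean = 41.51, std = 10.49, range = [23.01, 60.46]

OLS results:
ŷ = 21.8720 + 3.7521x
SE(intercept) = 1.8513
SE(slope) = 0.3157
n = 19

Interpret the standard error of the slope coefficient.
SE(β̂₁) = 0.3157 is the estimated standard deviation of the slope estimate across repeated samples; relative to β̂₁ = 3.7521 that is 8.4%, a precise estimate.

What SE measures:
- The standard error quantifies the sampling variability of the coefficient estimate
- It is the estimated standard deviation of β̂₁ across hypothetical repeated samples of the same size
- Smaller SE → more precise estimate

Relative precision:
- SE / |β̂₁| = 0.3157 / 3.7521 = 8.4%
- Rule of thumb (under 20%: precise; 20% to under 50%: moderately precise; 50% or more: imprecise) → precise

Link to interval estimation: a confidence interval for β₁ is β̂₁ ± t* × 0.3157, so SE sets the half-width per unit of t*.

What drives SE(β̂₁): larger n (here n = 19) → smaller SE; wider spread of x values → smaller SE; more residual scatter → larger SE.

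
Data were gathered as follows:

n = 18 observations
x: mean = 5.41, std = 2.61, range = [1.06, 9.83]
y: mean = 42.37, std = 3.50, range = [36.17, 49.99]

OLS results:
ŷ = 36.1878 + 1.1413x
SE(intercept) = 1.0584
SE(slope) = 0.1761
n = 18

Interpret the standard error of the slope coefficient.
SE(slope) = 0.1761 measures the uncertainty in the estimated slope. The coefficient is estimated precisely (SE/|β̂₁| = 15.4%).

SE(β̂₁) = 0.1761 says: if we drew many samples of n = 18 from the same population and refit each time, the fitted slopes would scatter with a standard deviation of roughly 0.1761 around the true β₁.

Relative precision:
- SE / |β̂₁| = 0.1761 / 1.1413 = 15.4%
- Rule of thumb (under 20%: precise; 20% to under 50%: moderately precise; 50% or more: imprecise) → precise

Rough 95% range (±2 SE): 1.1413 ± 0.3522 → (0.7891, 1.4935).

What drives SE(β̂₁): larger n (here n = 18) → smaller SE; more residual scatter → larger SE; wider spread of x values → smaller SE.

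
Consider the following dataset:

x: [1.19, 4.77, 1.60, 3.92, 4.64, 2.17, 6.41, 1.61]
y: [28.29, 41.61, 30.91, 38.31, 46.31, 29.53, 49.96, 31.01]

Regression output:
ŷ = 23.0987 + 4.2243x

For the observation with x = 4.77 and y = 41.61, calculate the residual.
Residual = -1.6386

The residual is the difference between the actual value and the predicted value:

Residual = y - ŷ

Step 1: Calculate predicted value
ŷ = 23.0987 + 4.2243 × 4.77
ŷ = 43.2486

Step 2: Calculate residual
Residual = 41.61 - 43.2486
Residual = -1.6386

The residual is negative, so the observed y = 41.61 sits below the regression line (the line overestimates it by 1.6386).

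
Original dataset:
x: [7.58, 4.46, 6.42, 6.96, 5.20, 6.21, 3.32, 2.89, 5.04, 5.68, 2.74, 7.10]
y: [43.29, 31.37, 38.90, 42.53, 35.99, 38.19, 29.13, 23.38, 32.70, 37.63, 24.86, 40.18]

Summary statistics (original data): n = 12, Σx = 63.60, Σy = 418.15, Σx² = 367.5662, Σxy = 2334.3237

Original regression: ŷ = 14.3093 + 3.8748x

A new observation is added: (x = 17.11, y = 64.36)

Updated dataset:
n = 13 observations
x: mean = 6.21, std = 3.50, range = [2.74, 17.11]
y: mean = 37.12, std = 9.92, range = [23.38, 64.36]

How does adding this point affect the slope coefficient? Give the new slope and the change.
Adding the point moves β₁ from 3.8748 to 2.7625, i.e. it decreases by 1.1123 (-28.7%).

The new point has HIGH LEVERAGE: x = 17.11 is far from the original mean x̄ = 63.60/12 ≈ 5.30 (original range [2.74, 7.58]).

Step 1: Update the sums with the new point (n goes from 12 to 13)
Σx  = 63.60 + 17.11 = 80.71
Σy  = 418.15 + 64.36 = 482.51
Σx² = 367.5662 + 17.11² = 367.5662 + 292.7521 = 660.3183
Σxy = 2334.3237 + 17.11×64.36 = 2334.3237 + 1101.1996 = 3435.5233

Step 2: Recompute the slope with b₁ = (nΣxy − ΣxΣy) / (nΣx² − (Σx)²)
Numerator   = 13×3435.5233 − 80.71×482.51 = 44661.8029 − 38943.3821 = 5718.4208
Denominator = 13×660.3183 − 80.71² = 8584.1379 − 6514.1041 = 2070.0338
b₁(new) = 5718.4208 / 2070.0338 = 2.7625

(Same formula on the original sums: (12×2334.3237 − 63.60×418.15) / (12×367.5662 − 63.60²) = 1417.5444 / 365.8344 = 3.8748, matching the given fit.)

Step 3: Change in slope
Δβ₁ = 2.7625 − 3.8748 = -1.1123
Relative change = -1.1123 / 3.8748 × 100% = -28.7%
→ the slope decreases when the point is added.

Because the point sits below the extension of the original line at a high-leverage x, it tilts the fit down.
In practice: refit with and without it and report both if conclusions differ.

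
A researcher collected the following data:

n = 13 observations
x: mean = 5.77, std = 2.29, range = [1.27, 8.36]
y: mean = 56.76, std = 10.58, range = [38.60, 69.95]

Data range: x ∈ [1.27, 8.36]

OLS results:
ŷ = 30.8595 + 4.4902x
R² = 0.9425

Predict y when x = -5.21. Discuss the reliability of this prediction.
ŷ = 7.4656 (extrapolation — x = -5.21 lies outside [1.27, 8.36], so reliability is low).

Prediction calculation:
ŷ = 30.8595 + 4.4902 × (-5.21)
ŷ = 7.4656

Reliability:
- Data range: x ∈ [1.27, 8.36]
- Prediction point: x = -5.21 is 6.48 units below the observed range → this is EXTRAPOLATION, not interpolation

Why that matters here:
- The standard error of prediction grows with (x − x̄)², and x = -5.21 is far from x̄ = 5.77
- There are no observations near this x to validate the fitted line there

Report the number if required, but flag clearly that it is an extrapolation.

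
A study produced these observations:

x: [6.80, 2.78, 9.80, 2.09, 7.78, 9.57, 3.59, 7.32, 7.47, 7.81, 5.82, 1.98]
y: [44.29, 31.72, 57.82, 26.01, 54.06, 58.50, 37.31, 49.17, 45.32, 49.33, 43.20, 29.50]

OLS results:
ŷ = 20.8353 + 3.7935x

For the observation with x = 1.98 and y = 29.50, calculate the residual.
Residual = 1.1536

The residual is the difference between the actual value and the predicted value:

Residual = y - ŷ

Step 1: Calculate predicted value
ŷ = 20.8353 + 3.7935 × 1.98
ŷ = 28.3464

Step 2: Calculate residual
Residual = 29.50 - 28.3464
Residual = 1.1536

Sign check: y > ŷ, so the point is above the line and the fit underestimates here.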